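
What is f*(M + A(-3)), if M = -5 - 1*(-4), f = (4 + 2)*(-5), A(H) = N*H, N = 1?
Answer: 120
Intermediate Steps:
A(H) = H (A(H) = 1*H = H)
f = -30 (f = 6*(-5) = -30)
M = -1 (M = -5 + 4 = -1)
f*(M + A(-3)) = -30*(-1 - 3) = -30*(-4) = 120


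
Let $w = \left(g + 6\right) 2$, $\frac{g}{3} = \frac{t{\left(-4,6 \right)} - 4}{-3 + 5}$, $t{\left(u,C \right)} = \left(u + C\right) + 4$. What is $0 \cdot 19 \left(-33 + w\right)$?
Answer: $0$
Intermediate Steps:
$t{\left(u,C \right)} = 4 + C + u$ ($t{\left(u,C \right)} = \left(C + u\right) + 4 = 4 + C + u$)
$g = 3$ ($g = 3 \frac{\left(4 + 6 - 4\right) - 4}{-3 + 5} = 3 \frac{6 - 4}{2} = 3 \cdot 2 \cdot \frac{1}{2} = 3 \cdot 1 = 3$)
$w = 18$ ($w = \left(3 + 6\right) 2 = 9 \cdot 2 = 18$)
$0 \cdot 19 \left(-33 + w\right) = 0 \cdot 19 \left(-33 + 18\right) = 0 \left(-15\right) = 0$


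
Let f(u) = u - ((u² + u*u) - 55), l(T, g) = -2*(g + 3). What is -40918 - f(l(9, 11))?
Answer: -39377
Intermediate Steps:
l(T, g) = -6 - 2*g (l(T, g) = -2*(3 + g) = -6 - 2*g)
f(u) = 55 + u - 2*u² (f(u) = u - ((u² + u²) - 55) = u - (2*u² - 55) = u - (-55 + 2*u²) = u + (55 - 2*u²) = 55 + u - 2*u²)
-40918 - f(l(9, 11)) = -40918 - (55 + (-6 - 2*11) - 2*(-6 - 2*11)²) = -40918 - (55 + (-6 - 22) - 2*(-6 - 22)²) = -40918 - (55 - 28 - 2*(-28)²) = -40918 - (55 - 28 - 2*784) = -40918 - (55 - 28 - 1568) = -40918 - 1*(-1541) = -40918 + 1541 = -39377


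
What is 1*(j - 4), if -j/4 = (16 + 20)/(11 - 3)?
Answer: -22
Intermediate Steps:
j = -18 (j = -4*(16 + 20)/(11 - 3) = -144/8 = -4*9/2 = -18)
1*(j - 4) = 1*(-18 - 4) = 1*(-22) = -22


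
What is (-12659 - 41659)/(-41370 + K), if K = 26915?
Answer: 54318/14455 ≈ 3.7577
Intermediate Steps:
(-12659 - 41659)/(-41370 + K) = (-12659 - 41659)/(-41370 + 26915) = -54318/(-14455) = -54318*(-1/14455) = 54318/14455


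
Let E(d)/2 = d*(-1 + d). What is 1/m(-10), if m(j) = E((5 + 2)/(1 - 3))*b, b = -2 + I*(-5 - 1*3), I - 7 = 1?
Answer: -1/2079 ≈ -0.00048100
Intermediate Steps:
I = 8 (I = 7 + 1 = 8)
E(d) = 2*d*(-1 + d) (E(d) = 2*(d*(-1 + d)) = 2*d*(-1 + d))
b = -66 (b = -2 + 8*(-5 - 1*3) = -2 + 8*(-5 - 3) = -2 + 8*(-8) = -2 - 64 = -66)
m(j) = -2079 (m(j) = (2*((5 + 2)/(1 - 3))*(-1 + (5 + 2)/(1 - 3)))*(-66) = (2*(7/(-2))*(-1 + 7/(-2)))*(-66) = (2*(7*(-1/2))*(-1 + 7*(-1/2)))*(-66) = (2*(-7/2)*(-1 - 7/2))*(-66) = (2*(-7/2)*(-9/2))*(-66) = (63/2)*(-66) = -2079)
1/m(-10) = 1/(-2079) = -1/2079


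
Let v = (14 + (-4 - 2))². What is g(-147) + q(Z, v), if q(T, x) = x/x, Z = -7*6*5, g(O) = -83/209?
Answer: 126/209 ≈ 0.60287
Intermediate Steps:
v = 64 (v = (14 - 6)² = 8² = 64)
g(O) = -83/209 (g(O) = -83*1/209 = -83/209)
Z = -210 (Z = -42*5 = -210)
q(T, x) = 1
g(-147) + q(Z, v) = -83/209 + 1 = 126/209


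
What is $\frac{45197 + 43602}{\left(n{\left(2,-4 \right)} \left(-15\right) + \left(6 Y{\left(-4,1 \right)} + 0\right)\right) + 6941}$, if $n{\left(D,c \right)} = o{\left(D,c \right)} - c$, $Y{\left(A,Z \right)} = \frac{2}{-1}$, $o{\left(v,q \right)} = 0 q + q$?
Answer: $\frac{88799}{6929} \approx 12.816$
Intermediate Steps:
$o{\left(v,q \right)} = q$ ($o{\left(v,q \right)} = 0 + q = q$)
$Y{\left(A,Z \right)} = -2$ ($Y{\left(A,Z \right)} = 2 \left(-1\right) = -2$)
$n{\left(D,c \right)} = 0$ ($n{\left(D,c \right)} = c - c = 0$)
$\frac{45197 + 43602}{\left(n{\left(2,-4 \right)} \left(-15\right) + \left(6 Y{\left(-4,1 \right)} + 0\right)\right) + 6941} = \frac{45197 + 43602}{\left(0 \left(-15\right) + \left(6 \left(-2\right) + 0\right)\right) + 6941} = \frac{88799}{\left(0 + \left(-12 + 0\right)\right) + 6941} = \frac{88799}{\left(0 - 12\right) + 6941} = \frac{88799}{-12 + 6941} = \frac{88799}{6929}$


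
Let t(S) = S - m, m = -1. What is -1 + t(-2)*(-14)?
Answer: 13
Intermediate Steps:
t(S) = 1 + S (t(S) = S - 1*(-1) = S + 1 = 1 + S)
-1 + t(-2)*(-14) = -1 + (1 - 2)*(-14) = -1 - 1*(-14) = -1 + 14 = 13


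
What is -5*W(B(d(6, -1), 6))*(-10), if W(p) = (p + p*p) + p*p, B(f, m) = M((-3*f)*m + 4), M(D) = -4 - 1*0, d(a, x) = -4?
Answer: 1400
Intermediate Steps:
M(D) = -4 (M(D) = -4 + 0 = -4)
B(f, m) = -4
W(p) = p + 2*p**2 (W(p) = (p + p**2) + p**2 = p + 2*p**2)
-5*W(B(d(6, -1), 6))*(-10) = -(-20)*(1 + 2*(-4))*(-10) = -(-20)*(1 - 8)*(-10) = -(-20)*(-7)*(-10) = -5*28*(-10) = -140*(-10) = 1400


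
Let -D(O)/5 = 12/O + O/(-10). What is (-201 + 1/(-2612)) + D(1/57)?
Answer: -539107715/148884 ≈ -3621.0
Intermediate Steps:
D(O) = O/2 - 60/O (D(O) = -5*(12/O + O/(-10)) = -5*(12/O + O*(-⅒)) = -5*(12/O - O/10) = O/2 - 60/O)
(-201 + 1/(-2612)) + D(1/57) = (-201 + 1/(-2612)) + ((½)/57 - 60/(1/57)) = (-201 - 1/2612) + ((½)*(1/57) - 60/1/57) = -525013/2612 + (1/114 - 60*57) = -525013/2612 + (1/114 - 3420) = -525013/2612 - 389879/114 = -539107715/148884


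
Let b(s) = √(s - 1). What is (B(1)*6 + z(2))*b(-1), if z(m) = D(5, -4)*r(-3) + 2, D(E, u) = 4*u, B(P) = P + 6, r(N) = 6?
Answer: -52*I*√2 ≈ -73.539*I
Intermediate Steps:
B(P) = 6 + P
b(s) = √(-1 + s)
z(m) = -94 (z(m) = (4*(-4))*6 + 2 = -16*6 + 2 = -96 + 2 = -94)
(B(1)*6 + z(2))*b(-1) = ((6 + 1)*6 - 94)*√(-1 - 1) = (7*6 - 94)*√(-2) = (42 - 94)*(I*√2) = -52*I*√2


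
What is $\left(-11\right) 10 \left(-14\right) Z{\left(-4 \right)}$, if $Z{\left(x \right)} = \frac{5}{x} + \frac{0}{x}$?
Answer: $-1925$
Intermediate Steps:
$Z{\left(x \right)} = \frac{5}{x}$ ($Z{\left(x \right)} = \frac{5}{x} + 0 = \frac{5}{x}$)
$\left(-11\right) 10 \left(-14\right) Z{\left(-4 \right)} = \left(-11\right) 10 \left(-14\right) \frac{5}{-4} = \left(-110\right) \left(-14\right) 5 \left(- \frac{1}{4}\right) = 1540 \left(- \frac{5}{4}\right) = -1925$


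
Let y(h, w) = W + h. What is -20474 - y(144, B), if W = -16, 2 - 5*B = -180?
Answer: -20602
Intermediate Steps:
B = 182/5 (B = ⅖ - ⅕*(-180) = ⅖ + 36 = 182/5 ≈ 36.400)
y(h, w) = -16 + h
-20474 - y(144, B) = -20474 - (-16 + 144) = -20474 - 1*128 = -20474 - 128 = -20602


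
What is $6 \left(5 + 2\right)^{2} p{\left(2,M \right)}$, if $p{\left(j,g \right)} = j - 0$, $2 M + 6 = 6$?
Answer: $588$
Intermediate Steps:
$M = 0$ ($M = -3 + \frac{1}{2} \cdot 6 = -3 + 3 = 0$)
$p{\left(j,g \right)} = j$ ($p{\left(j,g \right)} = j + 0 = j$)
$6 \left(5 + 2\right)^{2} p{\left(2,M \right)} = 6 \left(5 + 2\right)^{2} \cdot 2 = 6 \cdot 7^{2} \cdot 2 = 6 \cdot 49 \cdot 2 = 294 \cdot 2 = 588$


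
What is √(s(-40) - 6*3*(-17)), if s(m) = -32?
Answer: √274 ≈ 16.553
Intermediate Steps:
√(s(-40) - 6*3*(-17)) = √(-32 - 6*3*(-17)) = √(-32 - 18*(-17)) = √(-32 + 306) = √274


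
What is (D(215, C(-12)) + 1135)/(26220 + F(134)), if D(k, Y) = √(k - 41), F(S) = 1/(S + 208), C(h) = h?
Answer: 388170/8967241 + 342*√174/8967241 ≈ 0.043791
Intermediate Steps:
F(S) = 1/(208 + S)
D(k, Y) = √(-41 + k)
(D(215, C(-12)) + 1135)/(26220 + F(134)) = (√(-41 + 215) + 1135)/(26220 + 1/(208 + 134)) = (√174 + 1135)/(26220 + 1/342) = (1135 + √174)/(26220 + 1/342) = (1135 + √174)/(8967241/342) = (1135 + √174)*(342/8967241) = 388170/8967241 + 342*√174/8967241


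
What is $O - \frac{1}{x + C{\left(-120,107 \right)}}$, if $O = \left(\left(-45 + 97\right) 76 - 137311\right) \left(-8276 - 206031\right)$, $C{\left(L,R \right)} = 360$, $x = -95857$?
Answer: $\frac{2729282029539862}{95497} \approx 2.858 \cdot 10^{10}$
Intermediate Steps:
$O = 28579767213$ ($O = \left(52 \cdot 76 - 137311\right) \left(-214307\right) = \left(3952 - 137311\right) \left(-214307\right) = \left(-133359\right) \left(-214307\right) = 28579767213$)
$O - \frac{1}{x + C{\left(-120,107 \right)}} = 28579767213 - \frac{1}{-95857 + 360} = 28579767213 - \frac{1}{-95497} = 28579767213 - - \frac{1}{95497} = 28579767213 + \frac{1}{95497} = \frac{2729282029539862}{95497}$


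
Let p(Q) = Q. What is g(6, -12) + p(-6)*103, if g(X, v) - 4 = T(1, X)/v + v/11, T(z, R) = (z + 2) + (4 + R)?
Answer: -81335/132 ≈ -616.17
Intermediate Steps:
T(z, R) = 6 + R + z (T(z, R) = (2 + z) + (4 + R) = 6 + R + z)
g(X, v) = 4 + v/11 + (7 + X)/v (g(X, v) = 4 + ((6 + X + 1)/v + v/11) = 4 + ((7 + X)/v + v*(1/11)) = 4 + ((7 + X)/v + v/11) = 4 + (v/11 + (7 + X)/v) = 4 + v/11 + (7 + X)/v)
g(6, -12) + p(-6)*103 = (7 + 6 + (1/11)*(-12)*(44 - 12))/(-12) - 6*103 = -(7 + 6 + (1/11)*(-12)*32)/12 - 618 = -(7 + 6 - 384/11)/12 - 618 = -1/12*(-241/11) - 618 = 241/132 - 618 = -81335/132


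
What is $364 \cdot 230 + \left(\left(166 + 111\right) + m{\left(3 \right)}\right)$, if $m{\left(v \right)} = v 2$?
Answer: $84003$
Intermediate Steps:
$m{\left(v \right)} = 2 v$
$364 \cdot 230 + \left(\left(166 + 111\right) + m{\left(3 \right)}\right) = 364 \cdot 230 + \left(\left(166 + 111\right) + 2 \cdot 3\right) = 83720 + \left(277 + 6\right) = 83720 + 283 = 84003$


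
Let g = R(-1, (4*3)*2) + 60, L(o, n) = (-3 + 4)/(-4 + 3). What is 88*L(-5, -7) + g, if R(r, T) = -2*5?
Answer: -38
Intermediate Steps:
R(r, T) = -10
L(o, n) = -1 (L(o, n) = 1/(-1) = 1*(-1) = -1)
g = 50 (g = -10 + 60 = 50)
88*L(-5, -7) + g = 88*(-1) + 50 = -88 + 50 = -38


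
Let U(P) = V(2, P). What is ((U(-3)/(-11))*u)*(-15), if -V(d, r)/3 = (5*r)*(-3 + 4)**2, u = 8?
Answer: 5400/11 ≈ 490.91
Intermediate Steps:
V(d, r) = -15*r (V(d, r) = -3*5*r*(-3 + 4)**2 = -3*5*r*1**2 = -3*5*r = -15*r)
U(P) = -15*P
((U(-3)/(-11))*u)*(-15) = ((-15*(-3)/(-11))*8)*(-15) = ((45*(-1/11))*8)*(-15) = -45/11*8*(-15) = -360/11*(-15) = 5400/11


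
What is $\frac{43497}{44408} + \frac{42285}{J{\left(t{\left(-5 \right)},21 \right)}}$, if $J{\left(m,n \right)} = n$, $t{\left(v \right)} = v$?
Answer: $\frac{12780311}{6344} \approx 2014.6$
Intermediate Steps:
$\frac{43497}{44408} + \frac{42285}{J{\left(t{\left(-5 \right)},21 \right)}} = \frac{43497}{44408} + \frac{42285}{21} = 43497 \cdot \frac{1}{44408} + 42285 \cdot \frac{1}{21} = \frac{43497}{44408} + \frac{14095}{7} = \frac{12780311}{6344}$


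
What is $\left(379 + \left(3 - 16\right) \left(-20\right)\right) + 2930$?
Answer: $3569$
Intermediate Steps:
$\left(379 + \left(3 - 16\right) \left(-20\right)\right) + 2930 = \left(379 - -260\right) + 2930 = \left(379 + 260\right) + 2930 = 639 + 2930 = 3569$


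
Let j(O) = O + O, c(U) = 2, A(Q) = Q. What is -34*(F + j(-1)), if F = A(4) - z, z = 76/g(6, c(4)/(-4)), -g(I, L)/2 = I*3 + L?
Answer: -4964/35 ≈ -141.83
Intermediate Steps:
g(I, L) = -6*I - 2*L (g(I, L) = -2*(I*3 + L) = -2*(3*I + L) = -2*(L + 3*I) = -6*I - 2*L)
j(O) = 2*O
z = -76/35 (z = 76/(-6*6 - 4/(-4)) = 76/(-36 - 4*(-1)/4) = 76/(-36 - 2*(-1/2)) = 76/(-36 + 1) = 76/(-35) = 76*(-1/35) = -76/35 ≈ -2.1714)
F = 216/35 (F = 4 - 1*(-76/35) = 4 + 76/35 = 216/35 ≈ 6.1714)
-34*(F + j(-1)) = -34*(216/35 + 2*(-1)) = -34*(216/35 - 2) = -34*146/35 = -4964/35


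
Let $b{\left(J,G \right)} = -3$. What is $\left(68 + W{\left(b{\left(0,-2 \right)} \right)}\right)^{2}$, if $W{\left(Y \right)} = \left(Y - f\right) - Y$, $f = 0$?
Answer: $4624$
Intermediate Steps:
$W{\left(Y \right)} = 0$ ($W{\left(Y \right)} = \left(Y - 0\right) - Y = \left(Y + 0\right) - Y = Y - Y = 0$)
$\left(68 + W{\left(b{\left(0,-2 \right)} \right)}\right)^{2} = \left(68 + 0\right)^{2} = 68^{2} = 4624$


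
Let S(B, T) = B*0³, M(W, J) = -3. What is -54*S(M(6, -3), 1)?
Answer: 0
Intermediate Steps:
S(B, T) = 0 (S(B, T) = B*0 = 0)
-54*S(M(6, -3), 1) = -54*0 = 0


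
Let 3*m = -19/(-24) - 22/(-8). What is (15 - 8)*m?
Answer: 595/72 ≈ 8.2639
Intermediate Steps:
m = 85/72 (m = (-19/(-24) - 22/(-8))/3 = (-19*(-1/24) - 22*(-1/8))/3 = (19/24 + 11/4)/3 = (1/3)*(85/24) = 85/72 ≈ 1.1806)
(15 - 8)*m = (15 - 8)*(85/72) = 7*(85/72) = 595/72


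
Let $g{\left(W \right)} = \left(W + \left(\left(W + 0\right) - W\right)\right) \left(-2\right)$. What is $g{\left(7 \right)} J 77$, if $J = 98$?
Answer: $-105644$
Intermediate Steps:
$g{\left(W \right)} = - 2 W$ ($g{\left(W \right)} = \left(W + \left(W - W\right)\right) \left(-2\right) = \left(W + 0\right) \left(-2\right) = W \left(-2\right) = - 2 W$)
$g{\left(7 \right)} J 77 = \left(-2\right) 7 \cdot 98 \cdot 77 = \left(-14\right) 98 \cdot 77 = \left(-1372\right) 77 = -105644$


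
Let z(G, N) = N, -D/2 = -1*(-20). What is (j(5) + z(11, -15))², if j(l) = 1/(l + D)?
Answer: 276676/1225 ≈ 225.86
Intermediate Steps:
D = -40 (D = -(-2)*(-20) = -2*20 = -40)
j(l) = 1/(-40 + l) (j(l) = 1/(l - 40) = 1/(-40 + l))
(j(5) + z(11, -15))² = (1/(-40 + 5) - 15)² = (1/(-35) - 15)² = (-1/35 - 15)² = (-526/35)² = 276676/1225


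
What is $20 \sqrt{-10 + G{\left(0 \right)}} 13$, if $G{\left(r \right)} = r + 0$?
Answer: $260 i \sqrt{10} \approx 822.19 i$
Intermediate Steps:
$G{\left(r \right)} = r$
$20 \sqrt{-10 + G{\left(0 \right)}} 13 = 20 \sqrt{-10 + 0} \cdot 13 = 20 \sqrt{-10} \cdot 13 = 20 i \sqrt{10} \cdot 13 = 260 i \sqrt{10}$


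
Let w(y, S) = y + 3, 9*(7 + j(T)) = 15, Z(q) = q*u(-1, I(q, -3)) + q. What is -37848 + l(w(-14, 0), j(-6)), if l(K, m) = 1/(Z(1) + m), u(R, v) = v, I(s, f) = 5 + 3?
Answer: -416325/11 ≈ -37848.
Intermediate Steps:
I(s, f) = 8
Z(q) = 9*q (Z(q) = q*8 + q = 8*q + q = 9*q)
j(T) = -16/3 (j(T) = -7 + (⅑)*15 = -7 + 5/3 = -16/3)
w(y, S) = 3 + y
l(K, m) = 1/(9 + m) (l(K, m) = 1/(9*1 + m) = 1/(9 + m))
-37848 + l(w(-14, 0), j(-6)) = -37848 + 1/(9 - 16/3) = -37848 + 1/(11/3) = -37848 + 3/11 = -416325/11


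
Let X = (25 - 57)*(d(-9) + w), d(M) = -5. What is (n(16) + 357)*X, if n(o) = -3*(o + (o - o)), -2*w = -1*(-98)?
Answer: 533952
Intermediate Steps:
w = -49 (w = -(-1)*(-98)/2 = -½*98 = -49)
X = 1728 (X = (25 - 57)*(-5 - 49) = -32*(-54) = 1728)
n(o) = -3*o (n(o) = -3*(o + 0) = -3*o)
(n(16) + 357)*X = (-3*16 + 357)*1728 = (-48 + 357)*1728 = 309*1728 = 533952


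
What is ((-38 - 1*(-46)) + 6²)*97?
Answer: 4268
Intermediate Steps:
((-38 - 1*(-46)) + 6²)*97 = ((-38 + 46) + 36)*97 = (8 + 36)*97 = 44*97 = 4268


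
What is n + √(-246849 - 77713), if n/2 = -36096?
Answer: -72192 + I*√324562 ≈ -72192.0 + 569.7*I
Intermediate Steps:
n = -72192 (n = 2*(-36096) = -72192)
n + √(-246849 - 77713) = -72192 + √(-246849 - 77713) = -72192 + √(-324562) = -72192 + I*√324562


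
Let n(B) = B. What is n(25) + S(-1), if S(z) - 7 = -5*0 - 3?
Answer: 29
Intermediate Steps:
S(z) = 4 (S(z) = 7 + (-5*0 - 3) = 7 + (0 - 3) = 7 - 3 = 4)
n(25) + S(-1) = 25 + 4 = 29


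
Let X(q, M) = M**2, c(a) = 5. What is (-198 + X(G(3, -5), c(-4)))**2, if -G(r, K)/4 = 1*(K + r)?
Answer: 29929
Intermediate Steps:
G(r, K) = -4*K - 4*r (G(r, K) = -4*(K + r) = -4*K - 4*r)
(-198 + X(G(3, -5), c(-4)))**2 = (-198 + 5**2)**2 = (-198 + 25)**2 = (-173)**2 = 29929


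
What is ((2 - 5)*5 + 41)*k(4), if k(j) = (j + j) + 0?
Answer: 208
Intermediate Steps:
k(j) = 2*j (k(j) = 2*j + 0 = 2*j)
((2 - 5)*5 + 41)*k(4) = ((2 - 5)*5 + 41)*(2*4) = (-3*5 + 41)*8 = (-15 + 41)*8 = 26*8 = 208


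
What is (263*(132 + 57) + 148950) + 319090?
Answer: 517747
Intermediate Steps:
(263*(132 + 57) + 148950) + 319090 = (263*189 + 148950) + 319090 = (49707 + 148950) + 319090 = 198657 + 319090 = 517747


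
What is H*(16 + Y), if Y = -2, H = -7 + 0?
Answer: -98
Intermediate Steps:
H = -7
H*(16 + Y) = -7*(16 - 2) = -7*14 = -98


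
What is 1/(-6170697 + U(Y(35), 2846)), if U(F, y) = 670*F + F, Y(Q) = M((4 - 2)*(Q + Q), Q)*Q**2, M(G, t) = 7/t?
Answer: -1/6006302 ≈ -1.6649e-7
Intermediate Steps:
Y(Q) = 7*Q (Y(Q) = (7/Q)*Q**2 = 7*Q)
U(F, y) = 671*F
1/(-6170697 + U(Y(35), 2846)) = 1/(-6170697 + 671*(7*35)) = 1/(-6170697 + 671*245) = 1/(-6170697 + 164395) = 1/(-6006302) = -1/6006302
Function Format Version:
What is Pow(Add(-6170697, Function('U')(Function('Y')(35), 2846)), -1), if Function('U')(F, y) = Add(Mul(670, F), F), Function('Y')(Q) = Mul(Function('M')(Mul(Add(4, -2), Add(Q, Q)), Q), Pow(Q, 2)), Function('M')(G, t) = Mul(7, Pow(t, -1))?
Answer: Rational(-1, 6006302) ≈ -1.6649e-7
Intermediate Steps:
Function('Y')(Q) = Mul(7, Q) (Function('Y')(Q) = Mul(Mul(7, Pow(Q, -1)), Pow(Q, 2)) = Mul(7, Q))
Function('U')(F, y) = Mul(671, F)
Pow(Add(-6170697, Function('U')(Function('Y')(35), 2846)), -1) = Pow(Add(-6170697, Mul(671, Mul(7, 35))), -1) = Pow(Add(-6170697, Mul(671, 245)), -1) = Pow(Add(-6170697, 164395), -1) = Pow(-6006302, -1) = Rational(-1, 6006302)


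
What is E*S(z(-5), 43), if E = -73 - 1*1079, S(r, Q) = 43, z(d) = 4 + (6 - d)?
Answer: -49536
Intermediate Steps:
z(d) = 10 - d
E = -1152 (E = -73 - 1079 = -1152)
E*S(z(-5), 43) = -1152*43 = -49536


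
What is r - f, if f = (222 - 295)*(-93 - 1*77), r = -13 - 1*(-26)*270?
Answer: -5403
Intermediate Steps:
r = 7007 (r = -13 + 26*270 = -13 + 7020 = 7007)
f = 12410 (f = -73*(-93 - 77) = -73*(-170) = 12410)
r - f = 7007 - 1*12410 = 7007 - 12410 = -5403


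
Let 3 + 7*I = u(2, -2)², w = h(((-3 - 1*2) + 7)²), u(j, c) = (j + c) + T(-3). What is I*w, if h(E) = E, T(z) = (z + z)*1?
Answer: 132/7 ≈ 18.857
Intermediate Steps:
T(z) = 2*z (T(z) = (2*z)*1 = 2*z)
u(j, c) = -6 + c + j (u(j, c) = (j + c) + 2*(-3) = (c + j) - 6 = -6 + c + j)
w = 4 (w = ((-3 - 1*2) + 7)² = ((-3 - 2) + 7)² = (-5 + 7)² = 2² = 4)
I = 33/7 (I = -3/7 + (-6 - 2 + 2)²/7 = -3/7 + (⅐)*(-6)² = -3/7 + (⅐)*36 = -3/7 + 36/7 = 33/7 ≈ 4.7143)
I*w = (33/7)*4 = 132/7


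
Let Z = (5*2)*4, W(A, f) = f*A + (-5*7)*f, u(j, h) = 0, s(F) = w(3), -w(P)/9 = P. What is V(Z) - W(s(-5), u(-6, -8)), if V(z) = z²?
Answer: 1600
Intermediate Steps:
w(P) = -9*P
s(F) = -27 (s(F) = -9*3 = -27)
W(A, f) = -35*f + A*f (W(A, f) = A*f - 35*f = -35*f + A*f)
Z = 40 (Z = 10*4 = 40)
V(Z) - W(s(-5), u(-6, -8)) = 40² - 0*(-35 - 27) = 1600 - 0*(-62) = 1600 - 1*0 = 1600 + 0 = 1600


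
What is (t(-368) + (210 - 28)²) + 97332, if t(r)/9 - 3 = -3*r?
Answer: 140419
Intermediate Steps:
t(r) = 27 - 27*r (t(r) = 27 + 9*(-3*r) = 27 - 27*r)
(t(-368) + (210 - 28)²) + 97332 = ((27 - 27*(-368)) + (210 - 28)²) + 97332 = ((27 + 9936) + 182²) + 97332 = (9963 + 33124) + 97332 = 43087 + 97332 = 140419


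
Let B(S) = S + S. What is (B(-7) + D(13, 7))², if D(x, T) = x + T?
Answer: 36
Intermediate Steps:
D(x, T) = T + x
B(S) = 2*S
(B(-7) + D(13, 7))² = (2*(-7) + (7 + 13))² = (-14 + 20)² = 6² = 36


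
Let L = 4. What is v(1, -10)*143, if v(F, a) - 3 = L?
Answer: 1001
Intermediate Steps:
v(F, a) = 7 (v(F, a) = 3 + 4 = 7)
v(1, -10)*143 = 7*143 = 1001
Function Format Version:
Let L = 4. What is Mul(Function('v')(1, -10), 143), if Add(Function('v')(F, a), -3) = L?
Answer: 1001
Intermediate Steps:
Function('v')(F, a) = 7 (Function('v')(F, a) = Add(3, 4) = 7)
Mul(Function('v')(1, -10), 143) = Mul(7, 143) = 1001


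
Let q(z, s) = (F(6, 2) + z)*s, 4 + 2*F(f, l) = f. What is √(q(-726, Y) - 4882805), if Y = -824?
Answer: I*√4285405 ≈ 2070.1*I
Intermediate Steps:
F(f, l) = -2 + f/2
q(z, s) = s*(1 + z) (q(z, s) = ((-2 + (½)*6) + z)*s = ((-2 + 3) + z)*s = (1 + z)*s = s*(1 + z))
√(q(-726, Y) - 4882805) = √(-824*(1 - 726) - 4882805) = √(-824*(-725) - 4882805) = √(597400 - 4882805) = √(-4285405) = I*√4285405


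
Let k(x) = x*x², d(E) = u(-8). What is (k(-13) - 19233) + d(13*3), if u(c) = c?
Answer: -21438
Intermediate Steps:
d(E) = -8
k(x) = x³
(k(-13) - 19233) + d(13*3) = ((-13)³ - 19233) - 8 = (-2197 - 19233) - 8 = -21430 - 8 = -21438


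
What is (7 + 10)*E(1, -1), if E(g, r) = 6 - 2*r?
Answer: 136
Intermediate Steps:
(7 + 10)*E(1, -1) = (7 + 10)*(6 - 2*(-1)) = 17*(6 + 2) = 17*8 = 136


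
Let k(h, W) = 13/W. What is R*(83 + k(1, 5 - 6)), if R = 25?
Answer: 1750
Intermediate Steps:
R*(83 + k(1, 5 - 6)) = 25*(83 + 13/(5 - 6)) = 25*(83 + 13/(-1)) = 25*(83 + 13*(-1)) = 25*(83 - 13) = 25*70 = 1750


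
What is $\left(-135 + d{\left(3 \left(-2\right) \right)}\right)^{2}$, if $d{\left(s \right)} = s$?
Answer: $19881$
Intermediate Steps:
$\left(-135 + d{\left(3 \left(-2\right) \right)}\right)^{2} = \left(-135 + 3 \left(-2\right)\right)^{2} = \left(-135 - 6\right)^{2} = \left(-141\right)^{2} = 19881$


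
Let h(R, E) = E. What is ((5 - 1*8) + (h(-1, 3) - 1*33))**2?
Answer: 1089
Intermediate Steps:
((5 - 1*8) + (h(-1, 3) - 1*33))**2 = ((5 - 1*8) + (3 - 1*33))**2 = ((5 - 8) + (3 - 33))**2 = (-3 - 30)**2 = (-33)**2 = 1089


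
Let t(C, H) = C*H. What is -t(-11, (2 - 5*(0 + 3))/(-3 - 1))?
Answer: 143/4 ≈ 35.750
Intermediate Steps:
-t(-11, (2 - 5*(0 + 3))/(-3 - 1)) = -(-11)*(2 - 5*(0 + 3))/(-3 - 1) = -(-11)*(2 - 5*3)/(-4) = -(-11)*(2 - 15)*(-¼) = -(-11)*(-13*(-¼)) = -(-11)*13/4 = -1*(-143/4) = 143/4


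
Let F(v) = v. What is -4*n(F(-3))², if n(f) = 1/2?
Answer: -1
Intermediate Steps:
n(f) = ½
-4*n(F(-3))² = -4*(½)² = -4*¼ = -1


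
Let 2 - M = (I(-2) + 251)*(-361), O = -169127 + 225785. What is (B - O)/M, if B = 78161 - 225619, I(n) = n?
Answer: -204116/89891 ≈ -2.2707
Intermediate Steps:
O = 56658
B = -147458
M = 89891 (M = 2 - (-2 + 251)*(-361) = 2 - 249*(-361) = 2 - 1*(-89889) = 2 + 89889 = 89891)
(B - O)/M = (-147458 - 1*56658)/89891 = (-147458 - 56658)*(1/89891) = -204116*1/89891 = -204116/89891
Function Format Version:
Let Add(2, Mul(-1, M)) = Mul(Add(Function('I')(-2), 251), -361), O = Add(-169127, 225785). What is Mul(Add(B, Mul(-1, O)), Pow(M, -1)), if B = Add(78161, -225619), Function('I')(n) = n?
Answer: Rational(-204116, 89891) ≈ -2.2707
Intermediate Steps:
O = 56658
B = -147458
M = 89891 (M = Add(2, Mul(-1, Mul(Add(-2, 251), -361))) = Add(2, Mul(-1, Mul(249, -361))) = Add(2, Mul(-1, -89889)) = Add(2, 89889) = 89891)
Mul(Add(B, Mul(-1, O)), Pow(M, -1)) = Mul(Add(-147458, Mul(-1, 56658)), Pow(89891, -1)) = Mul(Add(-147458, -56658), Rational(1, 89891)) = Mul(-204116, Rational(1, 89891)) = Rational(-204116, 89891)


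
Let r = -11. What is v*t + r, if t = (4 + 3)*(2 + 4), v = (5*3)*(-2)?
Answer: -1271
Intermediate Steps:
v = -30 (v = 15*(-2) = -30)
t = 42 (t = 7*6 = 42)
v*t + r = -30*42 - 11 = -1260 - 11 = -1271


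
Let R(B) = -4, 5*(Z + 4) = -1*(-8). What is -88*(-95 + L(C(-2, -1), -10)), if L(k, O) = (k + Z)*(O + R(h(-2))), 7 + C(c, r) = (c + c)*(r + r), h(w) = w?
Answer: 33176/5 ≈ 6635.2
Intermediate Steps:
Z = -12/5 (Z = -4 + (-1*(-8))/5 = -4 + (⅕)*8 = -4 + 8/5 = -12/5 ≈ -2.4000)
C(c, r) = -7 + 4*c*r (C(c, r) = -7 + (c + c)*(r + r) = -7 + (2*c)*(2*r) = -7 + 4*c*r)
L(k, O) = (-4 + O)*(-12/5 + k) (L(k, O) = (k - 12/5)*(O - 4) = (-12/5 + k)*(-4 + O) = (-4 + O)*(-12/5 + k))
-88*(-95 + L(C(-2, -1), -10)) = -88*(-95 + (48/5 - 4*(-7 + 4*(-2)*(-1)) - 12/5*(-10) - 10*(-7 + 4*(-2)*(-1)))) = -88*(-95 + (48/5 - 4*(-7 + 8) + 24 - 10*(-7 + 8))) = -88*(-95 + (48/5 - 4*1 + 24 - 10*1)) = -88*(-95 + (48/5 - 4 + 24 - 10)) = -88*(-95 + 98/5) = -88*(-377/5) = 33176/5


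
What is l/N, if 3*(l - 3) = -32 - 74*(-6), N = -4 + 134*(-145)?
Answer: -421/58302 ≈ -0.0072210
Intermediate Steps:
N = -19434 (N = -4 - 19430 = -19434)
l = 421/3 (l = 3 + (-32 - 74*(-6))/3 = 3 + (-32 + 444)/3 = 3 + (⅓)*412 = 3 + 412/3 = 421/3 ≈ 140.33)
l/N = (421/3)/(-19434) = (421/3)*(-1/19434) = -421/58302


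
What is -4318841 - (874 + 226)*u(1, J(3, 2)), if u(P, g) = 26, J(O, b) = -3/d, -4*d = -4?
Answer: -4347441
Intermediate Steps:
d = 1 (d = -¼*(-4) = 1)
J(O, b) = -3 (J(O, b) = -3/1 = -3*1 = -3)
-4318841 - (874 + 226)*u(1, J(3, 2)) = -4318841 - (874 + 226)*26 = -4318841 - 1100*26 = -4318841 - 1*28600 = -4318841 - 28600 = -4347441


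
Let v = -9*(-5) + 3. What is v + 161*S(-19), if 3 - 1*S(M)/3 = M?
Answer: 10674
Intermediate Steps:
S(M) = 9 - 3*M
v = 48 (v = 45 + 3 = 48)
v + 161*S(-19) = 48 + 161*(9 - 3*(-19)) = 48 + 161*(9 + 57) = 48 + 161*66 = 48 + 10626 = 10674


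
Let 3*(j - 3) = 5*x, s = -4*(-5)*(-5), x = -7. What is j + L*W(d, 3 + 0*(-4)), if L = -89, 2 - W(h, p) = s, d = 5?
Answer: -27260/3 ≈ -9086.7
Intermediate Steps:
s = -100 (s = 20*(-5) = -100)
W(h, p) = 102 (W(h, p) = 2 - 1*(-100) = 2 + 100 = 102)
j = -26/3 (j = 3 + (5*(-7))/3 = 3 + (⅓)*(-35) = 3 - 35/3 = -26/3 ≈ -8.6667)
j + L*W(d, 3 + 0*(-4)) = -26/3 - 89*102 = -26/3 - 9078 = -27260/3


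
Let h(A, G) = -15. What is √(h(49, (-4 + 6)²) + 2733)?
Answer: 3*√302 ≈ 52.134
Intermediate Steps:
√(h(49, (-4 + 6)²) + 2733) = √(-15 + 2733) = √2718 = 3*√302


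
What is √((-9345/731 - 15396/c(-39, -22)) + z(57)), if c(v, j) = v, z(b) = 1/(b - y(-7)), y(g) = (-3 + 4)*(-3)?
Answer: √31047715474035/285090 ≈ 19.545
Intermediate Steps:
y(g) = -3 (y(g) = 1*(-3) = -3)
z(b) = 1/(3 + b) (z(b) = 1/(b - 1*(-3)) = 1/(b + 3) = 1/(3 + b))
√((-9345/731 - 15396/c(-39, -22)) + z(57)) = √((-9345/731 - 15396/(-39)) + 1/(3 + 57)) = √((-9345*1/731 - 15396*(-1/39)) + 1/60) = √((-9345/731 + 5132/13) + 1/60) = √(3630007/9503 + 1/60) = √(217809923/570180) = √31047715474035/285090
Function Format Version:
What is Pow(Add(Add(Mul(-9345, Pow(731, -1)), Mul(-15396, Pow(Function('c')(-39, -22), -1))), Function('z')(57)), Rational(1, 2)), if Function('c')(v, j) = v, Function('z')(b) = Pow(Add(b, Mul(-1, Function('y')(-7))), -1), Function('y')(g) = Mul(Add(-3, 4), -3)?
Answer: Mul(Rational(1, 285090), Pow(31047715474035, Rational(1, 2))) ≈ 19.545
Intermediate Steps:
Function('y')(g) = -3 (Function('y')(g) = Mul(1, -3) = -3)
Function('z')(b) = Pow(Add(3, b), -1) (Function('z')(b) = Pow(Add(b, Mul(-1, -3)), -1) = Pow(Add(b, 3), -1) = Pow(Add(3, b), -1))
Pow(Add(Add(Mul(-9345, Pow(731, -1)), Mul(-15396, Pow(Function('c')(-39, -22), -1))), Function('z')(57)), Rational(1, 2)) = Pow(Add(Add(Mul(-9345, Pow(731, -1)), Mul(-15396, Pow(-39, -1))), Pow(Add(3, 57), -1)), Rational(1, 2)) = Pow(Add(Add(Mul(-9345, Rational(1, 731)), Mul(-15396, Rational(-1, 39))), Pow(60, -1)), Rational(1, 2)) = Pow(Add(Add(Rational(-9345, 731), Rational(5132, 13)), Rational(1, 60)), Rational(1, 2)) = Pow(Add(Rational(3630007, 9503), Rational(1, 60)), Rational(1, 2)) = Pow(Rational(217809923, 570180), Rational(1, 2)) = Mul(Rational(1, 285090), Pow(31047715474035, Rational(1, 2)))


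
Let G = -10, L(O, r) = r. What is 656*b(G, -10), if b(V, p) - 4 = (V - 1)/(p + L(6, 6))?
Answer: 4428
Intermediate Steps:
b(V, p) = 4 + (-1 + V)/(6 + p) (b(V, p) = 4 + (V - 1)/(p + 6) = 4 + (-1 + V)/(6 + p))
656*b(G, -10) = 656*((23 - 10 + 4*(-10))/(6 - 10)) = 656*((23 - 10 - 40)/(-4)) = 656*(-¼*(-27)) = 656*(27/4) = 4428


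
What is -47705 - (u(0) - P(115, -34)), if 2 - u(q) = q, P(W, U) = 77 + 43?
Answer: -47587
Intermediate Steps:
P(W, U) = 120
u(q) = 2 - q
-47705 - (u(0) - P(115, -34)) = -47705 - ((2 - 1*0) - 1*120) = -47705 - ((2 + 0) - 120) = -47705 - (2 - 120) = -47705 - 1*(-118) = -47705 + 118 = -47587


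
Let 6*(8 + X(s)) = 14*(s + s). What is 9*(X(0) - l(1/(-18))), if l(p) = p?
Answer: -143/2 ≈ -71.500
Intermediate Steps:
X(s) = -8 + 14*s/3 (X(s) = -8 + (14*(s + s))/6 = -8 + (14*(2*s))/6 = -8 + (28*s)/6 = -8 + 14*s/3)
9*(X(0) - l(1/(-18))) = 9*((-8 + (14/3)*0) - 1/(-18)) = 9*((-8 + 0) - 1*(-1/18)) = 9*(-8 + 1/18) = 9*(-143/18) = -143/2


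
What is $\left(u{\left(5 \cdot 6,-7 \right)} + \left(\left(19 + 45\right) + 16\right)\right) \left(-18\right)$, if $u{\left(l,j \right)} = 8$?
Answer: $-1584$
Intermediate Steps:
$\left(u{\left(5 \cdot 6,-7 \right)} + \left(\left(19 + 45\right) + 16\right)\right) \left(-18\right) = \left(8 + \left(\left(19 + 45\right) + 16\right)\right) \left(-18\right) = \left(8 + \left(64 + 16\right)\right) \left(-18\right) = \left(8 + 80\right) \left(-18\right) = 88 \left(-18\right) = -1584$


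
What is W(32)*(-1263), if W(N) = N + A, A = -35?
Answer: 3789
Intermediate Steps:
W(N) = -35 + N (W(N) = N - 35 = -35 + N)
W(32)*(-1263) = (-35 + 32)*(-1263) = -3*(-1263) = 3789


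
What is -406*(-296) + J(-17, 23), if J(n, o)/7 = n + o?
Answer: 120218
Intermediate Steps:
J(n, o) = 7*n + 7*o (J(n, o) = 7*(n + o) = 7*n + 7*o)
-406*(-296) + J(-17, 23) = -406*(-296) + (7*(-17) + 7*23) = 120176 + (-119 + 161) = 120176 + 42 = 120218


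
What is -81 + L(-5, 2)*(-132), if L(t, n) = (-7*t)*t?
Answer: 23019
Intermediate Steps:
L(t, n) = -7*t²
-81 + L(-5, 2)*(-132) = -81 - 7*(-5)²*(-132) = -81 - 7*25*(-132) = -81 - 175*(-132) = -81 + 23100 = 23019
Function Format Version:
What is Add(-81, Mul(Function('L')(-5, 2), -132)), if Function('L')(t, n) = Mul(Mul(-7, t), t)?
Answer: 23019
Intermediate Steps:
Function('L')(t, n) = Mul(-7, Pow(t, 2))
Add(-81, Mul(Function('L')(-5, 2), -132)) = Add(-81, Mul(Mul(-7, Pow(-5, 2)), -132)) = Add(-81, Mul(Mul(-7, 25), -132)) = Add(-81, Mul(-175, -132)) = Add(-81, 23100) = 23019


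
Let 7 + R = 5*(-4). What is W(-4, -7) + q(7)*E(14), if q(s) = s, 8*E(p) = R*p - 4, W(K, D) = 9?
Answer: -1301/4 ≈ -325.25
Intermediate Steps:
R = -27 (R = -7 + 5*(-4) = -7 - 20 = -27)
E(p) = -½ - 27*p/8 (E(p) = (-27*p - 4)/8 = (-4 - 27*p)/8 = -½ - 27*p/8)
W(-4, -7) + q(7)*E(14) = 9 + 7*(-½ - 27/8*14) = 9 + 7*(-½ - 189/4) = 9 + 7*(-191/4) = 9 - 1337/4 = -1301/4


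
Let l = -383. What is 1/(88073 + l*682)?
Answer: -1/173133 ≈ -5.7759e-6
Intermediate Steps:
1/(88073 + l*682) = 1/(88073 - 383*682) = 1/(88073 - 261206) = 1/(-173133) = -1/173133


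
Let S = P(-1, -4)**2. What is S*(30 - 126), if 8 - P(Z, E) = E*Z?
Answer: -1536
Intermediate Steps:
P(Z, E) = 8 - E*Z
S = 16 (S = (8 - 1*(-4)*(-1))**2 = (8 - 4)**2 = 4**2 = 16)
S*(30 - 126) = 16*(30 - 126) = 16*(-96) = -1536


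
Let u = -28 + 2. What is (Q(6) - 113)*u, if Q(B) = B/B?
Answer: 2912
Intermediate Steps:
u = -26
Q(B) = 1
(Q(6) - 113)*u = (1 - 113)*(-26) = -112*(-26) = 2912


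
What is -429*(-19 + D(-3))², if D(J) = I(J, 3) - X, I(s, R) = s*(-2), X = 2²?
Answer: -123981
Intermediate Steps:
X = 4
I(s, R) = -2*s
D(J) = -4 - 2*J (D(J) = -2*J - 1*4 = -2*J - 4 = -4 - 2*J)
-429*(-19 + D(-3))² = -429*(-19 + (-4 - 2*(-3)))² = -429*(-19 + (-4 + 6))² = -429*(-19 + 2)² = -429*(-17)² = -429*289 = -123981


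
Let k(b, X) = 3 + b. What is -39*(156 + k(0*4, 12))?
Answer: -6201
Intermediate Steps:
-39*(156 + k(0*4, 12)) = -39*(156 + (3 + 0*4)) = -39*(156 + (3 + 0)) = -39*(156 + 3) = -39*159 = -6201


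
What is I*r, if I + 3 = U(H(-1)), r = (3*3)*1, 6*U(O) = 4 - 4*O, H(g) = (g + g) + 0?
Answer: -9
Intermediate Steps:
H(g) = 2*g (H(g) = 2*g + 0 = 2*g)
U(O) = 2/3 - 2*O/3 (U(O) = (4 - 4*O)/6 = 2/3 - 2*O/3)
r = 9 (r = 9*1 = 9)
I = -1 (I = -3 + (2/3 - 4*(-1)/3) = -3 + (2/3 - 2/3*(-2)) = -3 + (2/3 + 4/3) = -3 + 2 = -1)
I*r = -1*9 = -9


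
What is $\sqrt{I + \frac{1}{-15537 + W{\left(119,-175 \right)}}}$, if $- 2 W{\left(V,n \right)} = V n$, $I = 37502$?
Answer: $\frac{6 \sqrt{109424586139}}{10249} \approx 193.65$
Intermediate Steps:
$W{\left(V,n \right)} = - \frac{V n}{2}$
$\sqrt{I + \frac{1}{-15537 + W{\left(119,-175 \right)}}} = \sqrt{37502 + \frac{1}{-15537 - \frac{119}{2} \left(-175\right)}} = \sqrt{37502 + \frac{1}{-15537 + \frac{20825}{2}}} = \sqrt{37502 + \frac{1}{- \frac{10249}{2}}} = \sqrt{37502 - \frac{2}{10249}} = \sqrt{\frac{384357996}{10249}} = \frac{6 \sqrt{109424586139}}{10249}$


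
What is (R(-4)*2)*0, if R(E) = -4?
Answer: 0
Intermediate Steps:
(R(-4)*2)*0 = -4*2*0 = -8*0 = 0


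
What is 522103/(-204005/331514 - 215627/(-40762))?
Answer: 1763817127895951/15791929367 ≈ 1.1169e+5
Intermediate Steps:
522103/(-204005/331514 - 215627/(-40762)) = 522103/(-204005*1/331514 - 215627*(-1/40762)) = 522103/(-204005/331514 + 215627/40762) = 522103/(15791929367/3378293417) = 522103*(3378293417/15791929367) = 1763817127895951/15791929367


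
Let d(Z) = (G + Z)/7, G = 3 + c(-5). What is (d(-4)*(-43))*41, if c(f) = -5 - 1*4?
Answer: 17630/7 ≈ 2518.6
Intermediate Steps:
c(f) = -9 (c(f) = -5 - 4 = -9)
G = -6 (G = 3 - 9 = -6)
d(Z) = -6/7 + Z/7 (d(Z) = (-6 + Z)/7 = (-6 + Z)*(1/7) = -6/7 + Z/7)
(d(-4)*(-43))*41 = ((-6/7 + (1/7)*(-4))*(-43))*41 = ((-6/7 - 4/7)*(-43))*41 = -10/7*(-43)*41 = (430/7)*41 = 17630/7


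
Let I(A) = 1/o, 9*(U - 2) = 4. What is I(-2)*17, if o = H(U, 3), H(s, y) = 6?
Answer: 17/6 ≈ 2.8333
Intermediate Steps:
U = 22/9 (U = 2 + (1/9)*4 = 2 + 4/9 = 22/9 ≈ 2.4444)
o = 6
I(A) = 1/6
I(-2)*17 = (1/6)*17 = 17/6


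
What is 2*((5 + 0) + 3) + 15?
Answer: 31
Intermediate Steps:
2*((5 + 0) + 3) + 15 = 2*(5 + 3) + 15 = 2*8 + 15 = 16 + 15 = 31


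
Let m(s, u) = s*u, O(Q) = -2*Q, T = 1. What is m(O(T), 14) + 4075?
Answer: 4047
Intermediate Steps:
m(O(T), 14) + 4075 = -2*1*14 + 4075 = -2*14 + 4075 = -28 + 4075 = 4047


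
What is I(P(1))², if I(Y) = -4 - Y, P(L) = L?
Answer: 25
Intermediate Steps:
I(P(1))² = (-4 - 1*1)² = (-4 - 1)² = (-5)² = 25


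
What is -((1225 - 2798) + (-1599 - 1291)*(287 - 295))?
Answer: -21547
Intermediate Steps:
-((1225 - 2798) + (-1599 - 1291)*(287 - 295)) = -(-1573 - 2890*(-8)) = -(-1573 + 23120) = -1*21547 = -21547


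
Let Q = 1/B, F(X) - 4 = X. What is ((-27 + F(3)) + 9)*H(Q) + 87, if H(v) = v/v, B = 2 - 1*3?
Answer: 76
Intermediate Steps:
B = -1 (B = 2 - 3 = -1)
F(X) = 4 + X
Q = -1 (Q = 1/(-1) = -1)
H(v) = 1
((-27 + F(3)) + 9)*H(Q) + 87 = ((-27 + (4 + 3)) + 9)*1 + 87 = ((-27 + 7) + 9)*1 + 87 = (-20 + 9)*1 + 87 = -11*1 + 87 = -11 + 87 = 76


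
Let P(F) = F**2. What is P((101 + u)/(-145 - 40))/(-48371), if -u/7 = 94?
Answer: -310249/1655497475 ≈ -0.00018741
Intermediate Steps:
u = -658 (u = -7*94 = -658)
P((101 + u)/(-145 - 40))/(-48371) = ((101 - 658)/(-145 - 40))**2/(-48371) = (-557/(-185))**2*(-1/48371) = (-557*(-1/185))**2*(-1/48371) = (557/185)**2*(-1/48371) = (310249/34225)*(-1/48371) = -310249/1655497475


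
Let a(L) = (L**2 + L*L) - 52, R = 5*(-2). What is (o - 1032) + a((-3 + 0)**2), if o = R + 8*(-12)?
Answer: -1028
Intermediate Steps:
R = -10
a(L) = -52 + 2*L**2 (a(L) = (L**2 + L**2) - 52 = 2*L**2 - 52 = -52 + 2*L**2)
o = -106 (o = -10 + 8*(-12) = -10 - 96 = -106)
(o - 1032) + a((-3 + 0)**2) = (-106 - 1032) + (-52 + 2*((-3 + 0)**2)**2) = -1138 + (-52 + 2*((-3)**2)**2) = -1138 + (-52 + 2*9**2) = -1138 + (-52 + 2*81) = -1138 + (-52 + 162) = -1138 + 110 = -1028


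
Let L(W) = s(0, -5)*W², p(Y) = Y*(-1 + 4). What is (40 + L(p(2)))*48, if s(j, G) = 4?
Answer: 8832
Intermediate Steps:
p(Y) = 3*Y (p(Y) = Y*3 = 3*Y)
L(W) = 4*W²
(40 + L(p(2)))*48 = (40 + 4*(3*2)²)*48 = (40 + 4*6²)*48 = (40 + 4*36)*48 = (40 + 144)*48 = 184*48 = 8832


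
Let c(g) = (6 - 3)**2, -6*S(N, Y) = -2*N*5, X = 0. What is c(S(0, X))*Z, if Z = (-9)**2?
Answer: 729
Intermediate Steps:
S(N, Y) = 5*N/3 (S(N, Y) = -(-2*N)*5/6 = -(-5)*N/3 = 5*N/3)
c(g) = 9 (c(g) = 3**2 = 9)
Z = 81
c(S(0, X))*Z = 9*81 = 729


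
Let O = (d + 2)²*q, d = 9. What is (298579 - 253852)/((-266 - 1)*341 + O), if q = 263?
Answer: -44727/59224 ≈ -0.75522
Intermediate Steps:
O = 31823 (O = (9 + 2)²*263 = 11²*263 = 121*263 = 31823)
(298579 - 253852)/((-266 - 1)*341 + O) = (298579 - 253852)/((-266 - 1)*341 + 31823) = 44727/(-267*341 + 31823) = 44727/(-91047 + 31823) = 44727/(-59224) = 44727*(-1/59224) = -44727/59224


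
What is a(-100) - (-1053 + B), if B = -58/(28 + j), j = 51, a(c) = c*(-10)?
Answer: 162245/79 ≈ 2053.7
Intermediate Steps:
a(c) = -10*c
B = -58/79 (B = -58/(28 + 51) = -58/79 ≈ -0.73418)
a(-100) - (-1053 + B) = -10*(-100) - (-1053 - 58/79) = 1000 - 1*(-83245/79) = 1000 + 83245/79 = 162245/79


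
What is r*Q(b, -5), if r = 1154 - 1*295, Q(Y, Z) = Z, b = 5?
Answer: -4295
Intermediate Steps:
r = 859 (r = 1154 - 295 = 859)
r*Q(b, -5) = 859*(-5) = -4295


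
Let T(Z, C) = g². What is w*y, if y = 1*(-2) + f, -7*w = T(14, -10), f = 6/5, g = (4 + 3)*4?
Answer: 448/5 ≈ 89.600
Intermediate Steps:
g = 28 (g = 7*4 = 28)
T(Z, C) = 784 (T(Z, C) = 28² = 784)
f = 6/5 (f = 6*(⅕) = 6/5 ≈ 1.2000)
w = -112 (w = -⅐*784 = -112)
y = -⅘ (y = 1*(-2) + 6/5 = -2 + 6/5 = -⅘ ≈ -0.80000)
w*y = -112*(-⅘) = 448/5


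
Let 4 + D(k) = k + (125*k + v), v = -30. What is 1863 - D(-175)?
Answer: 23947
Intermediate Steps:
D(k) = -34 + 126*k (D(k) = -4 + (k + (125*k - 30)) = -4 + (k + (-30 + 125*k)) = -4 + (-30 + 126*k) = -34 + 126*k)
1863 - D(-175) = 1863 - (-34 + 126*(-175)) = 1863 - (-34 - 22050) = 1863 - 1*(-22084) = 1863 + 22084 = 23947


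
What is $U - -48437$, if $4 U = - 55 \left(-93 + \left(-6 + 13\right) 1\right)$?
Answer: $\frac{99239}{2} \approx 49620.0$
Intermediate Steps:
$U = \frac{2365}{2}$ ($U = \frac{\left(-55\right) \left(-93 + \left(-6 + 13\right) 1\right)}{4} = \frac{\left(-55\right) \left(-93 + 7 \cdot 1\right)}{4} = \frac{\left(-55\right) \left(-93 + 7\right)}{4} = \frac{\left(-55\right) \left(-86\right)}{4} = \frac{1}{4} \cdot 4730 = \frac{2365}{2} \approx 1182.5$)
$U - -48437 = \frac{2365}{2} - -48437 = \frac{2365}{2} + 48437 = \frac{99239}{2}$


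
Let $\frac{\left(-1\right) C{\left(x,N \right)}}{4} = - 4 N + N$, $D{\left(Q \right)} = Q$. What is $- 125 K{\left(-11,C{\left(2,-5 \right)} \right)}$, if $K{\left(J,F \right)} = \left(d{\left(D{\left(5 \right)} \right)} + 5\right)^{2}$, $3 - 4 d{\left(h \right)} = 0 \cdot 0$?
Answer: $- \frac{66125}{16} \approx -4132.8$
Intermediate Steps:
$C{\left(x,N \right)} = 12 N$ ($C{\left(x,N \right)} = - 4 \left(- 4 N + N\right) = - 4 \left(- 3 N\right) = 12 N$)
$d{\left(h \right)} = \frac{3}{4}$ ($d{\left(h \right)} = \frac{3}{4} - \frac{0 \cdot 0}{4} = \frac{3}{4} - 0 = \frac{3}{4} + 0 = \frac{3}{4}$)
$K{\left(J,F \right)} = \frac{529}{16}$ ($K{\left(J,F \right)} = \left(\frac{3}{4} + 5\right)^{2} = \left(\frac{23}{4}\right)^{2} = \frac{529}{16}$)
$- 125 K{\left(-11,C{\left(2,-5 \right)} \right)} = \left(-125\right) \frac{529}{16} = - \frac{66125}{16}$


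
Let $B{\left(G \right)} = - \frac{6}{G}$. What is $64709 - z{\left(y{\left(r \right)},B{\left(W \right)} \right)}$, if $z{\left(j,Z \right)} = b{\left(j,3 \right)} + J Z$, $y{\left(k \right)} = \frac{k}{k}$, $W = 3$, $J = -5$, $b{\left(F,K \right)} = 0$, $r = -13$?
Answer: $64699$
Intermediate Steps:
$y{\left(k \right)} = 1$
$z{\left(j,Z \right)} = - 5 Z$ ($z{\left(j,Z \right)} = 0 - 5 Z = - 5 Z$)
$64709 - z{\left(y{\left(r \right)},B{\left(W \right)} \right)} = 64709 - - 5 \left(- \frac{6}{3}\right) = 64709 - - 5 \left(\left(-6\right) \frac{1}{3}\right) = 64709 - \left(-5\right) \left(-2\right) = 64709 - 10 = 64699$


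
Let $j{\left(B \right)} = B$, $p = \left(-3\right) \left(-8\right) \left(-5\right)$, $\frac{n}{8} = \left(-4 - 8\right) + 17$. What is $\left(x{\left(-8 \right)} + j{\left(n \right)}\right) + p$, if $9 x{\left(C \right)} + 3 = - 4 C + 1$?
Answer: $- \frac{230}{3} \approx -76.667$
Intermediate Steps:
$n = 40$ ($n = 8 \left(\left(-4 - 8\right) + 17\right) = 8 \left(-12 + 17\right) = 8 \cdot 5 = 40$)
$p = -120$ ($p = 24 \left(-5\right) = -120$)
$x{\left(C \right)} = - \frac{2}{9} - \frac{4 C}{9}$ ($x{\left(C \right)} = - \frac{1}{3} + \frac{- 4 C + 1}{9} = - \frac{1}{3} + \frac{1 - 4 C}{9} = - \frac{1}{3} - \left(- \frac{1}{9} + \frac{4 C}{9}\right) = - \frac{2}{9} - \frac{4 C}{9}$)
$\left(x{\left(-8 \right)} + j{\left(n \right)}\right) + p = \left(\left(- \frac{2}{9} - - \frac{32}{9}\right) + 40\right) - 120 = \left(\left(- \frac{2}{9} + \frac{32}{9}\right) + 40\right) - 120 = \left(\frac{10}{3} + 40\right) - 120 = \frac{130}{3} - 120 = - \frac{230}{3}$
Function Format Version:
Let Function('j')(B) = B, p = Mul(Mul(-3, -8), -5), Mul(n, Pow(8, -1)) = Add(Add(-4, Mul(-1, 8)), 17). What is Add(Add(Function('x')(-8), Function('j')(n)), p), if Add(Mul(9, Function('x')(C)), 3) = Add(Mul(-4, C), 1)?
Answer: Rational(-230, 3) ≈ -76.667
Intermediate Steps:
n = 40 (n = Mul(8, Add(Add(-4, Mul(-1, 8)), 17)) = Mul(8, Add(Add(-4, -8), 17)) = Mul(8, Add(-12, 17)) = Mul(8, 5) = 40)
p = -120 (p = Mul(24, -5) = -120)
Function('x')(C) = Add(Rational(-2, 9), Mul(Rational(-4, 9), C)) (Function('x')(C) = Add(Rational(-1, 3), Mul(Rational(1, 9), Add(Mul(-4, C), 1))) = Add(Rational(-1, 3), Mul(Rational(1, 9), Add(1, Mul(-4, C)))) = Add(Rational(-1, 3), Add(Rational(1, 9), Mul(Rational(-4, 9), C))) = Add(Rational(-2, 9), Mul(Rational(-4, 9), C)))
Add(Add(Function('x')(-8), Function('j')(n)), p) = Add(Add(Add(Rational(-2, 9), Mul(Rational(-4, 9), -8)), 40), -120) = Add(Add(Add(Rational(-2, 9), Rational(32, 9)), 40), -120) = Add(Add(Rational(10, 3), 40), -120) = Add(Rational(130, 3), -120) = Rational(-230, 3)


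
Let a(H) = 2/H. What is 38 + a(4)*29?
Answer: 105/2 ≈ 52.500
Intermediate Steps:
38 + a(4)*29 = 38 + (2/4)*29 = 38 + (2*(¼))*29 = 38 + (½)*29 = 38 + 29/2 = 105/2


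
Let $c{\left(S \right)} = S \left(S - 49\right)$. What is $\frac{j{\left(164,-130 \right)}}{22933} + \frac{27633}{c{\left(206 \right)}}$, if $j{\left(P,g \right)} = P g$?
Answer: $- \frac{55823851}{741699086} \approx -0.075265$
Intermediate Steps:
$c{\left(S \right)} = S \left(-49 + S\right)$
$\frac{j{\left(164,-130 \right)}}{22933} + \frac{27633}{c{\left(206 \right)}} = \frac{164 \left(-130\right)}{22933} + \frac{27633}{206 \left(-49 + 206\right)} = \left(-21320\right) \frac{1}{22933} + \frac{27633}{206 \cdot 157} = - \frac{21320}{22933} + \frac{27633}{32342} = - \frac{55823851}{741699086}$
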